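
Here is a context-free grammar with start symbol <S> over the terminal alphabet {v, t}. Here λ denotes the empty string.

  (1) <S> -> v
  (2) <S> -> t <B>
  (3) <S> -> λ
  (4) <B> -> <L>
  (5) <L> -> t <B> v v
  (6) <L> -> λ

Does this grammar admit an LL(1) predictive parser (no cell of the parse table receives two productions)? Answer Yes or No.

FIRST(<S>) = {λ, t, v}
FIRST(<B>) = {λ, t}
FIRST(<L>) = {λ, t}
FOLLOW(<S>) = {$}
FOLLOW(<B>) = {$, v}
FOLLOW(<L>) = {$, v}
Each cell of M receives at most one production.

Yes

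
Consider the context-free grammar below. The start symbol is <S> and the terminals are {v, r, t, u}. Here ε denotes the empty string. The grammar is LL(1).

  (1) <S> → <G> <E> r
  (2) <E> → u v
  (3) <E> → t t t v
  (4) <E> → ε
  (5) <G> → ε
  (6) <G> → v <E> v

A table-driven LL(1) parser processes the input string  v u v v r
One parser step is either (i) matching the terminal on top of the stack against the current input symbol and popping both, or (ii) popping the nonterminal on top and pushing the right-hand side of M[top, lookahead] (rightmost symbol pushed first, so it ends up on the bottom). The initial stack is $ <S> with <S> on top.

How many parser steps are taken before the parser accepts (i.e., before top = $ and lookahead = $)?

     Stack            Input        Action
  1  $ <S>            v u v v r $  expand <S> → <G> <E> r
  2  $ r <E> <G>      v u v v r $  expand <G> → v <E> v
  3  $ r <E> v <E> v  v u v v r $  match v
  4  $ r <E> v <E>    u v v r $    expand <E> → u v
  5  $ r <E> v v u    u v v r $    match u
  6  $ r <E> v v      v v r $      match v
  7  $ r <E> v        v r $        match v
  8  $ r <E>          r $          expand <E> → ε
  9  $ r              r $          match r
Accept reached after 9 steps.

9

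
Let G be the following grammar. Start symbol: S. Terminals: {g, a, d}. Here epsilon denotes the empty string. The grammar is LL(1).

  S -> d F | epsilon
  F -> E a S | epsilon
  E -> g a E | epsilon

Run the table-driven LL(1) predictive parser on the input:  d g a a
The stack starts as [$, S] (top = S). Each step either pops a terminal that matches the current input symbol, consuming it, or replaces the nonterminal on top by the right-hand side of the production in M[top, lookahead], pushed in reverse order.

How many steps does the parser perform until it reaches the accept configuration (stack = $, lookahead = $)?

step 1: stack=$ S  input=d g a a $  — expand S -> d F
step 2: stack=$ F d  input=d g a a $  — match d
step 3: stack=$ F  input=g a a $  — expand F -> E a S
step 4: stack=$ S a E  input=g a a $  — expand E -> g a E
step 5: stack=$ S a E a g  input=g a a $  — match g
step 6: stack=$ S a E a  input=a a $  — match a
step 7: stack=$ S a E  input=a $  — expand E -> epsilon
step 8: stack=$ S a  input=a $  — match a
step 9: stack=$ S  input=$  — expand S -> epsilon
Accept reached after 9 steps.

9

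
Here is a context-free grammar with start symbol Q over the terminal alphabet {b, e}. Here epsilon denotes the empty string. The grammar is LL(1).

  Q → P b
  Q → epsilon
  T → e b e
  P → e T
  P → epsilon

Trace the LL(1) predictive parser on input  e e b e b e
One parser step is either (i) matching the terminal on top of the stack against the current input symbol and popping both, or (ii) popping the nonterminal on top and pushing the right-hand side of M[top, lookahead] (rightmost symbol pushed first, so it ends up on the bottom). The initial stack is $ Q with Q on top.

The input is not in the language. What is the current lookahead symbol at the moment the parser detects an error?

e

     Stack      Input          Action
  1  $ Q        e e b e b e $  expand Q → P b
  2  $ b P      e e b e b e $  expand P → e T
  3  $ b T e    e e b e b e $  match e
  4  $ b T      e b e b e $    expand T → e b e
  5  $ b e b e  e b e b e $    match e
  6  $ b e b    b e b e $      match b
  7  $ b e      e b e $        match e
  8  $ b        b e $          match b
  9  $          e $            error: stack empty but input remains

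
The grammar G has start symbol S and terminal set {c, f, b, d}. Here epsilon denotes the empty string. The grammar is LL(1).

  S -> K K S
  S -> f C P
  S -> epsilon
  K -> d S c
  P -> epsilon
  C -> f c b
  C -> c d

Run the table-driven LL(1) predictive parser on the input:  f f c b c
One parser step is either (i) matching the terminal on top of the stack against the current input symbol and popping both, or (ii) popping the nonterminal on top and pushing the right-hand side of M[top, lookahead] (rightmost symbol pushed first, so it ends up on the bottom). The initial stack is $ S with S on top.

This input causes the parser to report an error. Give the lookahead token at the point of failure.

c

step 1: stack=$ S  input=f f c b c $  — expand S -> f C P
step 2: stack=$ P C f  input=f f c b c $  — match f
step 3: stack=$ P C  input=f c b c $  — expand C -> f c b
step 4: stack=$ P b c f  input=f c b c $  — match f
step 5: stack=$ P b c  input=c b c $  — match c
step 6: stack=$ P b  input=b c $  — match b
step 7: stack=$ P  input=c $  — expand P -> epsilon
step 8: stack=$  input=c $  — error: stack empty but input remains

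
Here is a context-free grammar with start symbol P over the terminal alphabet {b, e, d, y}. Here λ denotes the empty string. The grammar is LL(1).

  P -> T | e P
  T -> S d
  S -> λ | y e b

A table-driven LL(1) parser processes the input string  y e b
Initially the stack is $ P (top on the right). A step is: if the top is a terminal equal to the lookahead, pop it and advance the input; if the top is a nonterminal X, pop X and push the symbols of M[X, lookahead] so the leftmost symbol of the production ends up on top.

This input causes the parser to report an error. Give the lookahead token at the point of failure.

$

     Stack      Input    Action
  1  $ P        y e b $  expand P -> T
  2  $ T        y e b $  expand T -> S d
  3  $ d S      y e b $  expand S -> y e b
  4  $ d b e y  y e b $  match y
  5  $ d b e    e b $    match e
  6  $ d b      b $      match b
  7  $ d        $        error: top is terminal d but lookahead is $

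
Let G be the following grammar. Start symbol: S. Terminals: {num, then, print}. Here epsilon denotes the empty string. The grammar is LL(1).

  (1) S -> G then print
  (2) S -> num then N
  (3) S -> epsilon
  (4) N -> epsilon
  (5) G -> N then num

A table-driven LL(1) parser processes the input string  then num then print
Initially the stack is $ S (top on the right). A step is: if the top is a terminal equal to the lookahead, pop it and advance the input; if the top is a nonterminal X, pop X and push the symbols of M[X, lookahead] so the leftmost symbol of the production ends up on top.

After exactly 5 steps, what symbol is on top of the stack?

step 1: stack=$ S  input=then num then print $  — expand S -> G then print
step 2: stack=$ print then G  input=then num then print $  — expand G -> N then num
step 3: stack=$ print then num then N  input=then num then print $  — expand N -> epsilon
step 4: stack=$ print then num then  input=then num then print $  — match then
step 5: stack=$ print then num  input=num then print $  — match num
Stack after step 5: $ print then (top = then).

then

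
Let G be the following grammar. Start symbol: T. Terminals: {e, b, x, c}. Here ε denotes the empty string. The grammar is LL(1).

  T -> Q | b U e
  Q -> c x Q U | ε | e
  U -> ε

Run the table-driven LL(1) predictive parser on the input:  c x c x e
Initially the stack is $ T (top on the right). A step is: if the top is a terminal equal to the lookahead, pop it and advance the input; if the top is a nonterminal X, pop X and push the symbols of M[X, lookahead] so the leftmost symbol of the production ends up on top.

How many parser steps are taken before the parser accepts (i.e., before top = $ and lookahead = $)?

      Stack        Input        Action
   1  $ T          c x c x e $  expand T -> Q
   2  $ Q          c x c x e $  expand Q -> c x Q U
   3  $ U Q x c    c x c x e $  match c
   4  $ U Q x      x c x e $    match x
   5  $ U Q        c x e $      expand Q -> c x Q U
   6  $ U U Q x c  c x e $      match c
   7  $ U U Q x    x e $        match x
   8  $ U U Q      e $          expand Q -> e
   9  $ U U e      e $          match e
  10  $ U U        $            expand U -> ε
  11  $ U          $            expand U -> ε
Accept reached after 11 steps.

11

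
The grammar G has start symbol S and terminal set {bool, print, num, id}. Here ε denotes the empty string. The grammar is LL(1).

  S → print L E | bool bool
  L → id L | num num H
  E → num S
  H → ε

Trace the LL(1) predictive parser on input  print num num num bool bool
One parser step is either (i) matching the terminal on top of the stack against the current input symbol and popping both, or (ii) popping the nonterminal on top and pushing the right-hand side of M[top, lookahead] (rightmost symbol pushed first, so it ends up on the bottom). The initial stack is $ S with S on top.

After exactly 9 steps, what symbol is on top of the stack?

step 1: stack=$ S  input=print num num num bool bool $  — expand S → print L E
step 2: stack=$ E L print  input=print num num num bool bool $  — match print
step 3: stack=$ E L  input=num num num bool bool $  — expand L → num num H
step 4: stack=$ E H num num  input=num num num bool bool $  — match num
step 5: stack=$ E H num  input=num num bool bool $  — match num
step 6: stack=$ E H  input=num bool bool $  — expand H → ε
step 7: stack=$ E  input=num bool bool $  — expand E → num S
step 8: stack=$ S num  input=num bool bool $  — match num
step 9: stack=$ S  input=bool bool $  — expand S → bool bool
Stack after step 9: $ bool bool (top = bool).

bool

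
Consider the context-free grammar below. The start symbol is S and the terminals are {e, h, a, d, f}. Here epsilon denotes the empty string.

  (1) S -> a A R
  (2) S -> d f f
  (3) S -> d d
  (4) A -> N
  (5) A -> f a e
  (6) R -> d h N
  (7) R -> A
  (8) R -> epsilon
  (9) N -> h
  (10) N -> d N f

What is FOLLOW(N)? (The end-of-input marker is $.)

FIRST(S) = {a, d}
FIRST(N) = {d, h}
FIRST(A) = {d, f, h}  (via N)
FIRST(R) = {epsilon, d, f, h}  (via A)
FOLLOW(S) includes $ since S is the start symbol.
FOLLOW(S): S appears on no right-hand side. Thus FOLLOW(S) = {$}.
FOLLOW(R): in S->a A R, the suffix after R is empty, so FOLLOW(R) ⊇ FOLLOW(S) = {$}. Thus FOLLOW(R) = {$}.
FOLLOW(A): in S->a A R, A is followed by R with FIRST {epsilon, d, f, h}; in S->a A R, the suffix after A is nullable, so FOLLOW(A) ⊇ FOLLOW(S) = {$}; in R->A, the suffix after A is empty, so FOLLOW(A) ⊇ FOLLOW(R) = {$}. Thus FOLLOW(A) = {$, d, f, h}.
FOLLOW(N): in A->N, the suffix after N is empty, so FOLLOW(N) ⊇ FOLLOW(A) = {$, d, f, h}; in R->d h N, the suffix after N is empty, so FOLLOW(N) ⊇ FOLLOW(R) = {$}; in N->d N f, N is followed by f with FIRST {f}. Thus FOLLOW(N) = {$, d, f, h}.

{$, d, f, h}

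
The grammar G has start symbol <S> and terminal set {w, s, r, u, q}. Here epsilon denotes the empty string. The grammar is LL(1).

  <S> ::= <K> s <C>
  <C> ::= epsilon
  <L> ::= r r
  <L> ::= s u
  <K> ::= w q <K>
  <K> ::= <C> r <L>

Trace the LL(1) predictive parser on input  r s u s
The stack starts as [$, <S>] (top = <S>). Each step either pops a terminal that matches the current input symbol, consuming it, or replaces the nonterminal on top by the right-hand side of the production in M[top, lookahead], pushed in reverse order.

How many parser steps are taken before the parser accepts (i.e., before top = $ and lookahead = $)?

     Stack              Input      Action
  1  $ <S>              r s u s $  expand <S> ::= <K> s <C>
  2  $ <C> s <K>        r s u s $  expand <K> ::= <C> r <L>
  3  $ <C> s <L> r <C>  r s u s $  expand <C> ::= epsilon
  4  $ <C> s <L> r      r s u s $  match r
  5  $ <C> s <L>        s u s $    expand <L> ::= s u
  6  $ <C> s u s        s u s $    match s
  7  $ <C> s u          u s $      match u
  8  $ <C> s            s $        match s
  9  $ <C>              $          expand <C> ::= epsilon
Accept reached after 9 steps.

9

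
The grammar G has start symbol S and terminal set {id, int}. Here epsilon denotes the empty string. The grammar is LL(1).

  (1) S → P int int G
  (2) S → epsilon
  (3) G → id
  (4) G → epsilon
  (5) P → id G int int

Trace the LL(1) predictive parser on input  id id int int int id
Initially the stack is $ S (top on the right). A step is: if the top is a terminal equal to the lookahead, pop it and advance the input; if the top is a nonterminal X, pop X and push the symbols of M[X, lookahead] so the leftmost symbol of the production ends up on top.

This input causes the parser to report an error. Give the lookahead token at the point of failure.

id

     Stack                     Input                   Action
  1  $ S                       id id int int int id $  expand S → P int int G
  2  $ G int int P             id id int int int id $  expand P → id G int int
  3  $ G int int int int G id  id id int int int id $  match id
  4  $ G int int int int G     id int int int id $     expand G → id
  5  $ G int int int int id    id int int int id $     match id
  6  $ G int int int int       int int int id $        match int
  7  $ G int int int           int int id $            match int
  8  $ G int int               int id $                match int
  9  $ G int                   id $                    error: top is terminal int but lookahead is id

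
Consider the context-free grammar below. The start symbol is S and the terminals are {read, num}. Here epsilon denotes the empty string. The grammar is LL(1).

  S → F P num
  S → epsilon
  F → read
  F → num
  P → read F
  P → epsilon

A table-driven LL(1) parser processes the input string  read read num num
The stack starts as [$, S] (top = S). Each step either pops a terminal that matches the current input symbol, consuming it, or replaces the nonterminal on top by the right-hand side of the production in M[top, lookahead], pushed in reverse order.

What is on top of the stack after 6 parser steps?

num

step 1: stack=$ S  input=read read num num $  — expand S → F P num
step 2: stack=$ num P F  input=read read num num $  — expand F → read
step 3: stack=$ num P read  input=read read num num $  — match read
step 4: stack=$ num P  input=read num num $  — expand P → read F
step 5: stack=$ num F read  input=read num num $  — match read
step 6: stack=$ num F  input=num num $  — expand F → num
Stack after step 6: $ num num (top = num).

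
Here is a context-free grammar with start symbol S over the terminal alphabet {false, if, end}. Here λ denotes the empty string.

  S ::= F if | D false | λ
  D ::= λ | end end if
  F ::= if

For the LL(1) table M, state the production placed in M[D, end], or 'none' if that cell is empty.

D ::= end end if

FIRST(D) = {λ, end}
FIRST(F) = {if}
FIRST(S) = {λ, end, false, if}  (via F if, D false)
FOLLOW(S) includes $ since S is the start symbol.
FOLLOW(D): in S::=D false, D is followed by false with FIRST {false}. Thus FOLLOW(D) = {false}.
For D ::= λ: FIRST(λ) = {λ}, so it goes in M[D, t] for t ∈ {}; since λ ∈ FIRST, also for every t ∈ FOLLOW(D) = {false}.
For D ::= end end if: FIRST(end end if) = {end}, so it goes in M[D, t] for t ∈ {end}.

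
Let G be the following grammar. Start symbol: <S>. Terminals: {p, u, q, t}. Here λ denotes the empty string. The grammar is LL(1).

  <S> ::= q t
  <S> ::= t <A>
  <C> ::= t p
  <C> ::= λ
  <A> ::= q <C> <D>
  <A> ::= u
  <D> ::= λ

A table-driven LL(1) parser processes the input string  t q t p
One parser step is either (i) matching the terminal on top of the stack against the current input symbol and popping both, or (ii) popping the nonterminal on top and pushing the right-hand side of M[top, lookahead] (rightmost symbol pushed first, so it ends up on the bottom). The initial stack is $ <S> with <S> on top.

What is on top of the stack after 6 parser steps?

p

     Stack        Input      Action
  1  $ <S>        t q t p $  expand <S> ::= t <A>
  2  $ <A> t      t q t p $  match t
  3  $ <A>        q t p $    expand <A> ::= q <C> <D>
  4  $ <D> <C> q  q t p $    match q
  5  $ <D> <C>    t p $      expand <C> ::= t p
  6  $ <D> p t    t p $      match t
Stack after step 6: $ <D> p (top = p).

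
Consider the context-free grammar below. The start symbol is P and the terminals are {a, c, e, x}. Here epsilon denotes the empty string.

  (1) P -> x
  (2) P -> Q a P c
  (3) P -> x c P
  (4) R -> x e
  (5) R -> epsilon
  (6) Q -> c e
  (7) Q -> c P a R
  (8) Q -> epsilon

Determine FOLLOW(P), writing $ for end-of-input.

{$, a, c}

FIRST(R) = {epsilon, x}
FIRST(Q) = {epsilon, c}
FIRST(P) = {a, c, x}  (via Q a P c)
FOLLOW(P) includes $ since P is the start symbol.
FOLLOW(P): in P->Q a P c, P is followed by c with FIRST {c}; in P->x c P, the suffix after P is empty (adds nothing new); in Q->c P a R, P is followed by a R with FIRST {a}. Thus FOLLOW(P) = {$, a, c}.
FOLLOW(Q): in P->Q a P c, Q is followed by a P c with FIRST {a}. Thus FOLLOW(Q) = {a}.
FOLLOW(R): in Q->c P a R, the suffix after R is empty, so FOLLOW(R) ⊇ FOLLOW(Q) = {a}. Thus FOLLOW(R) = {a}.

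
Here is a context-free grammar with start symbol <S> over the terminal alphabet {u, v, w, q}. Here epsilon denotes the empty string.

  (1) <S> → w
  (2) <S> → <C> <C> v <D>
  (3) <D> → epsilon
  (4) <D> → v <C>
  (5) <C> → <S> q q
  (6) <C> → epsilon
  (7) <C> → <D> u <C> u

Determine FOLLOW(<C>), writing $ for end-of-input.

{$, q, u, v, w}

FIRST(<D>): from <D>→epsilon we get {epsilon}; from <D>→v <C> we get {v}. So FIRST(<D>) = {epsilon, v}.
FIRST(<S>): from <S>→w we get {w}; from <S>→<C> <C> v <D> we get {u, v, w}. So FIRST(<S>) = {u, v, w}.
FIRST(<C>): from <C>→<S> q q we get {u, v, w}; from <C>→epsilon we get {epsilon}; from <C>→<D> u <C> u we get {u, v}. So FIRST(<C>) = {epsilon, u, v, w}.
FOLLOW(<S>) includes $ since <S> is the start symbol.
FOLLOW(<S>): in <C>→<S> q q, <S> is followed by q q with FIRST {q}. Thus FOLLOW(<S>) = {$, q}.
FOLLOW(<D>): in <S>→<C> <C> v <D>, the suffix after <D> is empty, so FOLLOW(<D>) ⊇ FOLLOW(<S>) = {$, q}; in <C>→<D> u <C> u, <D> is followed by u <C> u with FIRST {u}. Thus FOLLOW(<D>) = {$, q, u}.
FOLLOW(<C>): in <S>→<C> <C> v <D> (occurrence 1), <C> is followed by <C> v <D> with FIRST {u, v, w}; in <S>→<C> <C> v <D> (occurrence 2), <C> is followed by v <D> with FIRST {v}; in <D>→v <C>, the suffix after <C> is empty, so FOLLOW(<C>) ⊇ FOLLOW(<D>) = {$, q, u}; in <C>→<D> u <C> u, <C> is followed by u with FIRST {u}. Thus FOLLOW(<C>) = {$, q, u, v, w}.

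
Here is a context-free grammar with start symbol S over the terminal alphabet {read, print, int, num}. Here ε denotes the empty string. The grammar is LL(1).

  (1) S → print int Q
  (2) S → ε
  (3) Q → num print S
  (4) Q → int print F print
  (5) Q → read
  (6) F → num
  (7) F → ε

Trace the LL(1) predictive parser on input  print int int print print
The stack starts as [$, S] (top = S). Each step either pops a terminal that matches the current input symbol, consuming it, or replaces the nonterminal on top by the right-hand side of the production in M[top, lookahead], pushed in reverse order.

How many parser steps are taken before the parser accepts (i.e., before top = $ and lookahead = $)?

8

     Stack                Input                        Action
  1  $ S                  print int int print print $  expand S → print int Q
  2  $ Q int print        print int int print print $  match print
  3  $ Q int              int int print print $        match int
  4  $ Q                  int print print $            expand Q → int print F print
  5  $ print F print int  int print print $            match int
  6  $ print F print      print print $                match print
  7  $ print F            print $                      expand F → ε
  8  $ print              print $                      match print
Accept reached after 8 steps.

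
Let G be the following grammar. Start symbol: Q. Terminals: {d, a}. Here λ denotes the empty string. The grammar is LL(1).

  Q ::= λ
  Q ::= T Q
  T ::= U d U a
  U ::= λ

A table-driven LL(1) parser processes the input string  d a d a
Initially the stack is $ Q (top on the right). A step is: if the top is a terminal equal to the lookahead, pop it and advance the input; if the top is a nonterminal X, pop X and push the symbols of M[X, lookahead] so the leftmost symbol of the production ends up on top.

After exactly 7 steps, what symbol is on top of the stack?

     Stack        Input      Action
  1  $ Q          d a d a $  expand Q ::= T Q
  2  $ Q T        d a d a $  expand T ::= U d U a
  3  $ Q a U d U  d a d a $  expand U ::= λ
  4  $ Q a U d    d a d a $  match d
  5  $ Q a U      a d a $    expand U ::= λ
  6  $ Q a        a d a $    match a
  7  $ Q          d a $      expand Q ::= T Q
Stack after step 7: $ Q T (top = T).

T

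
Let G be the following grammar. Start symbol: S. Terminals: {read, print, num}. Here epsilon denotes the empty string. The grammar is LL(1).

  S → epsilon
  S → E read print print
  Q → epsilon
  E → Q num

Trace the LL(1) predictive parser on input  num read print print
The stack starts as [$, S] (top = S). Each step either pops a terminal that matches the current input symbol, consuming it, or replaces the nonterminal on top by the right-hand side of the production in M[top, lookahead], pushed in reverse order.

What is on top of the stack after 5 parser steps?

print

step 1: stack=$ S  input=num read print print $  — expand S → E read print print
step 2: stack=$ print print read E  input=num read print print $  — expand E → Q num
step 3: stack=$ print print read num Q  input=num read print print $  — expand Q → epsilon
step 4: stack=$ print print read num  input=num read print print $  — match num
step 5: stack=$ print print read  input=read print print $  — match read
Stack after step 5: $ print print (top = print).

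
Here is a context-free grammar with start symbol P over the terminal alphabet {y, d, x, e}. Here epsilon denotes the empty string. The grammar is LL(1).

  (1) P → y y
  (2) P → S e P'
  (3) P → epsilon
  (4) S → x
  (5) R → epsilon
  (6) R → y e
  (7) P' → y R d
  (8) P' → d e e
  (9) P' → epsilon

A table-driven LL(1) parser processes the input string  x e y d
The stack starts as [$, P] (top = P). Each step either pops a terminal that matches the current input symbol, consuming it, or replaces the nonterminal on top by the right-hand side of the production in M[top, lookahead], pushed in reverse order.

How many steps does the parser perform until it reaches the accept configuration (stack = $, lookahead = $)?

     Stack     Input      Action
  1  $ P       x e y d $  expand P → S e P'
  2  $ P' e S  x e y d $  expand S → x
  3  $ P' e x  x e y d $  match x
  4  $ P' e    e y d $    match e
  5  $ P'      y d $      expand P' → y R d
  6  $ d R y   y d $      match y
  7  $ d R     d $        expand R → epsilon
  8  $ d       d $        match d
Accept reached after 8 steps.

8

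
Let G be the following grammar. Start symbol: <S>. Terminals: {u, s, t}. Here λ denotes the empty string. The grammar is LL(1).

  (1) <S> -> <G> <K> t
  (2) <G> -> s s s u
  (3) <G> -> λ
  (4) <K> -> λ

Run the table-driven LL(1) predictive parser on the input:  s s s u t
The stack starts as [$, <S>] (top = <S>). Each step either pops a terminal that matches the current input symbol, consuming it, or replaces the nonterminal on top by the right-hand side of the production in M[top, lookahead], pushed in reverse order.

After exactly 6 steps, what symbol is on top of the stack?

<K>

     Stack            Input        Action
  1  $ <S>            s s s u t $  expand <S> -> <G> <K> t
  2  $ t <K> <G>      s s s u t $  expand <G> -> s s s u
  3  $ t <K> u s s s  s s s u t $  match s
  4  $ t <K> u s s    s s u t $    match s
  5  $ t <K> u s      s u t $      match s
  6  $ t <K> u        u t $        match u
Stack after step 6: $ t <K> (top = <K>).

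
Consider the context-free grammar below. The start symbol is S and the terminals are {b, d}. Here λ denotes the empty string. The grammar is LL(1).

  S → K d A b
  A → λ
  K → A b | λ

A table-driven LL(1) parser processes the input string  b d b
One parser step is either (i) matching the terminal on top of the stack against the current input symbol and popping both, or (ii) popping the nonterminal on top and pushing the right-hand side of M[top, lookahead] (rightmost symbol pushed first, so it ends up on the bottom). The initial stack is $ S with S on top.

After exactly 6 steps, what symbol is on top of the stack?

b

step 1: stack=$ S  input=b d b $  — expand S → K d A b
step 2: stack=$ b A d K  input=b d b $  — expand K → A b
step 3: stack=$ b A d b A  input=b d b $  — expand A → λ
step 4: stack=$ b A d b  input=b d b $  — match b
step 5: stack=$ b A d  input=d b $  — match d
step 6: stack=$ b A  input=b $  — expand A → λ
Stack after step 6: $ b (top = b).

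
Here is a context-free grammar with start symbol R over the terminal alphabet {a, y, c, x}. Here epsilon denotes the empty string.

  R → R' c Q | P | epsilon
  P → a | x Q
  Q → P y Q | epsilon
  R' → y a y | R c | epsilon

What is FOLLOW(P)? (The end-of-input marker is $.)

{$, c, y}

FIRST(P): from P→a we get {a}; from P→x Q we get {x}. So FIRST(P) = {a, x}.
FIRST(Q): from Q→P y Q we get {a, x}; from Q→epsilon we get {epsilon}. So FIRST(Q) = {epsilon, a, x}.
FIRST(R): from R→R' c Q we get {a, c, x, y}; from R→P we get {a, x}; from R→epsilon we get {epsilon}. So FIRST(R) = {epsilon, a, c, x, y}.
FIRST(R'): from R'→y a y we get {y}; from R'→R c we get {a, c, x, y}; from R'→epsilon we get {epsilon}. So FIRST(R') = {epsilon, a, c, x, y}.
FOLLOW(R) includes $ since R is the start symbol.
FOLLOW(R): in R'→R c, R is followed by c with FIRST {c}. Thus FOLLOW(R) = {$, c}.
FOLLOW(P): in R→P, the suffix after P is empty, so FOLLOW(P) ⊇ FOLLOW(R) = {$, c}; in Q→P y Q, P is followed by y Q with FIRST {y}. Thus FOLLOW(P) = {$, c, y}.
FOLLOW(Q): in R→R' c Q, the suffix after Q is empty, so FOLLOW(Q) ⊇ FOLLOW(R) = {$, c}; in P→x Q, the suffix after Q is empty, so FOLLOW(Q) ⊇ FOLLOW(P) = {$, c, y}; in Q→P y Q, the suffix after Q is empty (adds nothing new). Thus FOLLOW(Q) = {$, c, y}.
FOLLOW(R'): in R→R' c Q, R' is followed by c Q with FIRST {c}. Thus FOLLOW(R') = {c}.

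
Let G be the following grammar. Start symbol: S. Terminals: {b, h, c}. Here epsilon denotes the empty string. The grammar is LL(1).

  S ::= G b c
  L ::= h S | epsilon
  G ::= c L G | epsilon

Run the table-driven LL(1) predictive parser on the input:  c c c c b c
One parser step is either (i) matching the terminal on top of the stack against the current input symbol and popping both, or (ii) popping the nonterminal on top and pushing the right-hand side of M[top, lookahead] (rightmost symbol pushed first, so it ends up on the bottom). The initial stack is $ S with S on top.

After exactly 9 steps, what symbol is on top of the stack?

L

     Stack        Input          Action
  1  $ S          c c c c b c $  expand S ::= G b c
  2  $ c b G      c c c c b c $  expand G ::= c L G
  3  $ c b G L c  c c c c b c $  match c
  4  $ c b G L    c c c b c $    expand L ::= epsilon
  5  $ c b G      c c c b c $    expand G ::= c L G
  6  $ c b G L c  c c c b c $    match c
  7  $ c b G L    c c b c $      expand L ::= epsilon
  8  $ c b G      c c b c $      expand G ::= c L G
  9  $ c b G L c  c c b c $      match c
Stack after step 9: $ c b G L (top = L).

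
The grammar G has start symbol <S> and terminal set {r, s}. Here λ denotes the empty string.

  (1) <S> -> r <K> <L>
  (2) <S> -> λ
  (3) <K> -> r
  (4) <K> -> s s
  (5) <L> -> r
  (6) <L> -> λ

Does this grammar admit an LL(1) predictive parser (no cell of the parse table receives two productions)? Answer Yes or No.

Yes

FIRST(<S>) = {λ, r}
FIRST(<K>) = {r, s}
FIRST(<L>) = {λ, r}
FOLLOW(<S>) = {$}
FOLLOW(<K>) = {$, r}
FOLLOW(<L>) = {$}
Each cell of M receives at most one production.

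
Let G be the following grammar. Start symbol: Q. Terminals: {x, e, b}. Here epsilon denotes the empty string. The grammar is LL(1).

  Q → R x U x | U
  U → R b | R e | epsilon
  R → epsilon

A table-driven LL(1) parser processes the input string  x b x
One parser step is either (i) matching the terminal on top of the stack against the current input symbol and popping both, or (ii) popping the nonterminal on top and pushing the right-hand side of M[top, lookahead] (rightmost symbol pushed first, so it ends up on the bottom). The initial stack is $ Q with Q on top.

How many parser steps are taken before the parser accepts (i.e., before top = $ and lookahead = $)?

     Stack      Input    Action
  1  $ Q        x b x $  expand Q → R x U x
  2  $ x U x R  x b x $  expand R → epsilon
  3  $ x U x    x b x $  match x
  4  $ x U      b x $    expand U → R b
  5  $ x b R    b x $    expand R → epsilon
  6  $ x b      b x $    match b
  7  $ x        x $      match x
Accept reached after 7 steps.

7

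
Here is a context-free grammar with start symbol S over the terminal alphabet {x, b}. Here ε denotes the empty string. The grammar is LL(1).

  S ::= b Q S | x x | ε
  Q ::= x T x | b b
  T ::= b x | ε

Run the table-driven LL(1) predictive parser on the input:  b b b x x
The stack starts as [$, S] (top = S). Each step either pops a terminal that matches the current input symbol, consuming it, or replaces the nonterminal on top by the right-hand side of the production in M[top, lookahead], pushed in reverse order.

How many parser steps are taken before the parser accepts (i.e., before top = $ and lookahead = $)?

8

     Stack    Input        Action
  1  $ S      b b b x x $  expand S ::= b Q S
  2  $ S Q b  b b b x x $  match b
  3  $ S Q    b b x x $    expand Q ::= b b
  4  $ S b b  b b x x $    match b
  5  $ S b    b x x $      match b
  6  $ S      x x $        expand S ::= x x
  7  $ x x    x x $        match x
  8  $ x      x $          match x
Accept reached after 8 steps.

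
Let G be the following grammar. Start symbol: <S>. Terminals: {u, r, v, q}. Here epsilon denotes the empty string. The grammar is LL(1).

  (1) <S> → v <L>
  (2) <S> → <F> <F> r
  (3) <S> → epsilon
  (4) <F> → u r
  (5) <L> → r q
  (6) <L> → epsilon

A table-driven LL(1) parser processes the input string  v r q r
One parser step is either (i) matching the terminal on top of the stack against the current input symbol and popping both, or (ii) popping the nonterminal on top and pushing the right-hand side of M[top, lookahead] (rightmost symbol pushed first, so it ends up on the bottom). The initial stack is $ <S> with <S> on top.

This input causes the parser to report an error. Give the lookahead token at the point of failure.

r

step 1: stack=$ <S>  input=v r q r $  — expand <S> → v <L>
step 2: stack=$ <L> v  input=v r q r $  — match v
step 3: stack=$ <L>  input=r q r $  — expand <L> → r q
step 4: stack=$ q r  input=r q r $  — match r
step 5: stack=$ q  input=q r $  — match q
step 6: stack=$  input=r $  — error: stack empty but input remains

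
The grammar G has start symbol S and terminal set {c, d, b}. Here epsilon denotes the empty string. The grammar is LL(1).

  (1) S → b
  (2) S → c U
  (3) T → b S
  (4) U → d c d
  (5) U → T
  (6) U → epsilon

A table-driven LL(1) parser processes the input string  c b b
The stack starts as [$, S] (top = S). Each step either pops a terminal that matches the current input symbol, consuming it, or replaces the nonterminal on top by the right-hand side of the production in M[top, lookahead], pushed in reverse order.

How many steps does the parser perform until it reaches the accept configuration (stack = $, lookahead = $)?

     Stack  Input    Action
  1  $ S    c b b $  expand S → c U
  2  $ U c  c b b $  match c
  3  $ U    b b $    expand U → T
  4  $ T    b b $    expand T → b S
  5  $ S b  b b $    match b
  6  $ S    b $      expand S → b
  7  $ b    b $      match b
Accept reached after 7 steps.

7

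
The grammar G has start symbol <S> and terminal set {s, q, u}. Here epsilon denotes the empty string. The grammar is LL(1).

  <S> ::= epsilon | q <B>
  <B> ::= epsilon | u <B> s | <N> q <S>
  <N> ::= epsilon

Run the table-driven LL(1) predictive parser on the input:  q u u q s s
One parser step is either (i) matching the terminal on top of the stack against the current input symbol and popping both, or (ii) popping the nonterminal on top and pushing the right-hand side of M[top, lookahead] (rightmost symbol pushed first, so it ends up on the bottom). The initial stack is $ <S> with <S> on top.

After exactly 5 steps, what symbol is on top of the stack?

step 1: stack=$ <S>  input=q u u q s s $  — expand <S> ::= q <B>
step 2: stack=$ <B> q  input=q u u q s s $  — match q
step 3: stack=$ <B>  input=u u q s s $  — expand <B> ::= u <B> s
step 4: stack=$ s <B> u  input=u u q s s $  — match u
step 5: stack=$ s <B>  input=u q s s $  — expand <B> ::= u <B> s
Stack after step 5: $ s s <B> u (top = u).

u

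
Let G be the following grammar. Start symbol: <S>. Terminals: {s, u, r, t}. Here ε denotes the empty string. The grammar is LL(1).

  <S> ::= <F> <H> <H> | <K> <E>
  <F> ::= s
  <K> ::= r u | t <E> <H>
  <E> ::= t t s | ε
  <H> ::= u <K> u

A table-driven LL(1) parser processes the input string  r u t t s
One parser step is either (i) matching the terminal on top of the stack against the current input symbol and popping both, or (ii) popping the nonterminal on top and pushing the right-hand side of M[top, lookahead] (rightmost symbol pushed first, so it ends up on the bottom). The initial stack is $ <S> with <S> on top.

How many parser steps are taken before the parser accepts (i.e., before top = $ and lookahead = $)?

8

     Stack      Input        Action
  1  $ <S>      r u t t s $  expand <S> ::= <K> <E>
  2  $ <E> <K>  r u t t s $  expand <K> ::= r u
  3  $ <E> u r  r u t t s $  match r
  4  $ <E> u    u t t s $    match u
  5  $ <E>      t t s $      expand <E> ::= t t s
  6  $ s t t    t t s $      match t
  7  $ s t      t s $        match t
  8  $ s        s $          match s
Accept reached after 8 steps.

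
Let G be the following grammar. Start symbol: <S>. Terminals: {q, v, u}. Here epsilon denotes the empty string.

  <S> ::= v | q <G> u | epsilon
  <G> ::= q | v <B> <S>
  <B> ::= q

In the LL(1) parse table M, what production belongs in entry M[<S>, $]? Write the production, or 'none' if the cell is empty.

<S> ::= epsilon

FIRST(<S>) = {epsilon, q, v}
FIRST(<G>) = {q, v}
FIRST(<B>) = {q}
FOLLOW(<S>) includes $ since <S> is the start symbol.
FOLLOW(<G>): in <S>::=q <G> u, <G> is followed by u with FIRST {u}. Thus FOLLOW(<G>) = {u}.
FOLLOW(<S>): in <G>::=v <B> <S>, the suffix after <S> is empty, so FOLLOW(<S>) ⊇ FOLLOW(<G>) = {u}. Thus FOLLOW(<S>) = {$, u}.
For <S> ::= v: FIRST(v) = {v}, so it goes in M[<S>, t] for t ∈ {v}.
For <S> ::= q <G> u: FIRST(q <G> u) = {q}, so it goes in M[<S>, t] for t ∈ {q}.
For <S> ::= epsilon: FIRST(epsilon) = {epsilon}, so it goes in M[<S>, t] for t ∈ {}; since epsilon ∈ FIRST, also for every t ∈ FOLLOW(<S>) = {$, u}.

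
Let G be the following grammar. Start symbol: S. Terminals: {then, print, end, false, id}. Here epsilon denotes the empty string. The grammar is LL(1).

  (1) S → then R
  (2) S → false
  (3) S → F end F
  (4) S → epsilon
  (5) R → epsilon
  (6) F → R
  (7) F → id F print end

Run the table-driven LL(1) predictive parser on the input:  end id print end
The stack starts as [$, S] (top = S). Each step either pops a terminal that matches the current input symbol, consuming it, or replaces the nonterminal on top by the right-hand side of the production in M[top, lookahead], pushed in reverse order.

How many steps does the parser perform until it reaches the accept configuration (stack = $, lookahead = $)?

step 1: stack=$ S  input=end id print end $  — expand S → F end F
step 2: stack=$ F end F  input=end id print end $  — expand F → R
step 3: stack=$ F end R  input=end id print end $  — expand R → epsilon
step 4: stack=$ F end  input=end id print end $  — match end
step 5: stack=$ F  input=id print end $  — expand F → id F print end
step 6: stack=$ end print F id  input=id print end $  — match id
step 7: stack=$ end print F  input=print end $  — expand F → R
step 8: stack=$ end print R  input=print end $  — expand R → epsilon
step 9: stack=$ end print  input=print end $  — match print
step 10: stack=$ end  input=end $  — match end
Accept reached after 10 steps.

10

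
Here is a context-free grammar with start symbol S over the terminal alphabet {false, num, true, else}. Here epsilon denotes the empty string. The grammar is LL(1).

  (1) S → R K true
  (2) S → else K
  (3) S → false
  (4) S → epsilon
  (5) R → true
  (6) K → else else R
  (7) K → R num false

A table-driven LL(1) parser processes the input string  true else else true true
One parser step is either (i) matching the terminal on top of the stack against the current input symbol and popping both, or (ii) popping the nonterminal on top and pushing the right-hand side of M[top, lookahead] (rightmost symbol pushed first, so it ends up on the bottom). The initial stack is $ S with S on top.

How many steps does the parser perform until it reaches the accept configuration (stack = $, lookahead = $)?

9

     Stack               Input                       Action
  1  $ S                 true else else true true $  expand S → R K true
  2  $ true K R          true else else true true $  expand R → true
  3  $ true K true       true else else true true $  match true
  4  $ true K            else else true true $       expand K → else else R
  5  $ true R else else  else else true true $       match else
  6  $ true R else       else true true $            match else
  7  $ true R            true true $                 expand R → true
  8  $ true true         true true $                 match true
  9  $ true              true $                      match true
Accept reached after 9 steps.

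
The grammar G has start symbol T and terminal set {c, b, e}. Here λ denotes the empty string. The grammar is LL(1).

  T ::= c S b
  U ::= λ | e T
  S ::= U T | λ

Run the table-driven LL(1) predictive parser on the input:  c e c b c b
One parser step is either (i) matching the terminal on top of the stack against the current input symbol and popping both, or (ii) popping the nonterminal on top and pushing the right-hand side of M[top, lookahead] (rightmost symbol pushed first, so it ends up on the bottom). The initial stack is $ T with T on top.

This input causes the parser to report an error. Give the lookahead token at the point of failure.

$

step 1: stack=$ T  input=c e c b c b $  — expand T ::= c S b
step 2: stack=$ b S c  input=c e c b c b $  — match c
step 3: stack=$ b S  input=e c b c b $  — expand S ::= U T
step 4: stack=$ b T U  input=e c b c b $  — expand U ::= e T
step 5: stack=$ b T T e  input=e c b c b $  — match e
step 6: stack=$ b T T  input=c b c b $  — expand T ::= c S b
step 7: stack=$ b T b S c  input=c b c b $  — match c
step 8: stack=$ b T b S  input=b c b $  — expand S ::= λ
step 9: stack=$ b T b  input=b c b $  — match b
step 10: stack=$ b T  input=c b $  — expand T ::= c S b
step 11: stack=$ b b S c  input=c b $  — match c
step 12: stack=$ b b S  input=b $  — expand S ::= λ
step 13: stack=$ b b  input=b $  — match b
step 14: stack=$ b  input=$  — error: top is terminal b but lookahead is $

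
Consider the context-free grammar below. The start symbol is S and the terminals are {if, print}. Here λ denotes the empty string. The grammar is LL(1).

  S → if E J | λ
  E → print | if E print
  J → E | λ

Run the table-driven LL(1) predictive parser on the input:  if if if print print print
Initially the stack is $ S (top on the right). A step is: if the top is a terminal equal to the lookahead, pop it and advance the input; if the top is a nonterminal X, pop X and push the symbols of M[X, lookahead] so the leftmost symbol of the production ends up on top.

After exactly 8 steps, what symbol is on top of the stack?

step 1: stack=$ S  input=if if if print print print $  — expand S → if E J
step 2: stack=$ J E if  input=if if if print print print $  — match if
step 3: stack=$ J E  input=if if print print print $  — expand E → if E print
step 4: stack=$ J print E if  input=if if print print print $  — match if
step 5: stack=$ J print E  input=if print print print $  — expand E → if E print
step 6: stack=$ J print print E if  input=if print print print $  — match if
step 7: stack=$ J print print E  input=print print print $  — expand E → print
step 8: stack=$ J print print print  input=print print print $  — match print
Stack after step 8: $ J print print (top = print).

print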